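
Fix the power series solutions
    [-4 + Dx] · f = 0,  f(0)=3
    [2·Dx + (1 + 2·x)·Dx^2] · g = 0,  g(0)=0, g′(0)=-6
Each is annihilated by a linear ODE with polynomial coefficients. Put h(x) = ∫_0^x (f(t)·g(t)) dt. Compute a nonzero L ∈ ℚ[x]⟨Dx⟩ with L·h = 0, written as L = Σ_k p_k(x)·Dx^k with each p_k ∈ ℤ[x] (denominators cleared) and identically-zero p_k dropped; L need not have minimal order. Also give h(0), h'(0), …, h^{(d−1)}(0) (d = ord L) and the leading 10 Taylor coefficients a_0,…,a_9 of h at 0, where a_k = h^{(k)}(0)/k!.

f: a_k = 3, 12, 24, 32, 32, 128/5, 256/15, 1024/105, 512/105, 2048/945, …
g: a_k = 0, -6, 6, -8, 12, -96/5, 32, -384/7, 96, -512/3, …
h₀=f·g: eliminate ⇒ L₀, order ≤ 1·2.
h=∫₀ˣh₀: take L = L₀·Dx.
L = (8 + 32·x)·Dx + (-6 - 16·x)·Dx^2 + (1 + 2·x)·Dx^3  (order 3).
h: a_k = 0, 0, -9, -18, -24, -108/5, -88/5, -64/7, -272/35, 32/45, …
ICs: h(0) = 0, h′(0) = 0, h′′(0) = -18.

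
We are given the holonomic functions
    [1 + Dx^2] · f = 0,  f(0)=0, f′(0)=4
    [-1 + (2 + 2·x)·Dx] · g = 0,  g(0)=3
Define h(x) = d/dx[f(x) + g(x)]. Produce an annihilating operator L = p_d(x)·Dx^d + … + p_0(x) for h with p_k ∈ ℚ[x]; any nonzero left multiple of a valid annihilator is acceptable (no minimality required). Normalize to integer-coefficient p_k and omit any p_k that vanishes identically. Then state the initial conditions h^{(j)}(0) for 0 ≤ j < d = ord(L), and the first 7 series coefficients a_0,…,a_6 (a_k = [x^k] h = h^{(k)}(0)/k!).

f: a_k = 0, 4, 0, -2/3, 0, 1/30, 0, …
g: a_k = 3, 3/2, -3/8, 3/16, -15/128, 21/256, -63/1024, …
f+g: L₀ = lclm(L_f,L_g), ord ≤ 2+1.
Derive L from L₀ (diff closure).
L = (-19 - 8·x - 4·x^2) + (-14 - 30·x - 24·x^2 - 8·x^3)·Dx + (-19 - 8·x - 4·x^2)·Dx^2 + (-14 - 30·x - 24·x^2 - 8·x^3)·Dx^3  (order 3).
h: a_k = 11/2, -3/4, -23/16, -15/32, 443/768, -189/512, 30673/92160, …
ICs: h(0) = 11/2, h′(0) = -3/4, h′′(0) = -23/8.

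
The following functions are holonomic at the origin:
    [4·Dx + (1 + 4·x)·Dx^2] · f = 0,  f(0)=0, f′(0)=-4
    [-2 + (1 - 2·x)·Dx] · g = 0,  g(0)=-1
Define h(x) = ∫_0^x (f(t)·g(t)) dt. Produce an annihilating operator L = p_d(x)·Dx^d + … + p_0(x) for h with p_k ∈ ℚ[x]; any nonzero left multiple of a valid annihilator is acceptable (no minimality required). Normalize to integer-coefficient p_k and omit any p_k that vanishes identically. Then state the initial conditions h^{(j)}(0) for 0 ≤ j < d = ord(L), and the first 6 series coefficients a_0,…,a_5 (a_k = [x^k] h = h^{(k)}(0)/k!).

L = 8·Dx + 24·x·Dx^2 + (-1 - 2·x + 8·x^2)·Dx^3  (order 3).
h: a_k = 0, 0, 2, 0, 16/3, -64/15, …
ICs: h(0) = 0, h′(0) = 0, h′′(0) = 4.

f: a_k = 0, -4, 8, -64/3, 64, -1024/5, …
g: a_k = -1, -2, -4, -8, -16, -32, …
Sym-product of L_f,L_g gives L₀ (≤ ord 2).
h=∫h₀ ⇒ L = L₀·Dx.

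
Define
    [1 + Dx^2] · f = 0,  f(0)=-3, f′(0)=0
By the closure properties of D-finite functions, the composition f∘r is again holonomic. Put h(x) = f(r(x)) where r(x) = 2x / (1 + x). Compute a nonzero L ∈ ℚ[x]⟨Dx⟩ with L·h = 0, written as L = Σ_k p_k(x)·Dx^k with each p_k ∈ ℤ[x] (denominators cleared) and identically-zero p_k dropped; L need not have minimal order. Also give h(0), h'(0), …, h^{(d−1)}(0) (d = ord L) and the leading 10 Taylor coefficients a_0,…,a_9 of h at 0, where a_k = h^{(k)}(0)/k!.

L = 4 + (2 + 6·x + 6·x^2 + 2·x^3)·Dx + (1 + 4·x + 6·x^2 + 4·x^3 + x^4)·Dx^2  (order 2).
h: a_k = -3, 0, 6, -12, 16, -16, 154/15, 12/5, -2354/105, 5168/105, …
ICs: h(0) = -3, h′(0) = 0.

f: a_k = -3, 0, 3/2, 0, -1/8, 0, 1/240, 0, -1/13440, 0, …
h₀=f(r): pull back L_f along r ⇒ L₀.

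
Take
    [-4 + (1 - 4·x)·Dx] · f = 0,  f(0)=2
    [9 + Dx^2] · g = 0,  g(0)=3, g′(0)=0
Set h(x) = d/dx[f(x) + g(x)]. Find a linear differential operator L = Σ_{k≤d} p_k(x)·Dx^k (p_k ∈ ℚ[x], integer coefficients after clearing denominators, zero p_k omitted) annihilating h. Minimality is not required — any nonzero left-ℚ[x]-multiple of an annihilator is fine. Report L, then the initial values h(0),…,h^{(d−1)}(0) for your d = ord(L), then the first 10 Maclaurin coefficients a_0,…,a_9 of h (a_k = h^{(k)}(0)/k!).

L = (4824 - 1728·x + 3456·x^2) + (-315 + 1476·x - 1296·x^2 + 1728·x^3)·Dx + (536 - 192·x + 384·x^2)·Dx^2 + (-35 + 164·x - 144·x^2 + 192·x^3)·Dx^3  (order 3).
h: a_k = 8, 37, 384, 4177/2, 10240, 1965351/40, 229376, 587204747/560, 4718592, 93952407413/4480, …
ICs: h(0) = 8, h′(0) = 37, h′′(0) = 768.

f: a_k = 2, 8, 32, 128, 512, 2048, 8192, 32768, 131072, 524288, …
g: a_k = 3, 0, -27/2, 0, 81/8, 0, -243/80, 0, 2187/4480, 0, …
Weyl lclm of L_f,L_g ⇒ L₀ (ord ≤ 3).
h₀' ⇒ L via d/dx closure of L₀.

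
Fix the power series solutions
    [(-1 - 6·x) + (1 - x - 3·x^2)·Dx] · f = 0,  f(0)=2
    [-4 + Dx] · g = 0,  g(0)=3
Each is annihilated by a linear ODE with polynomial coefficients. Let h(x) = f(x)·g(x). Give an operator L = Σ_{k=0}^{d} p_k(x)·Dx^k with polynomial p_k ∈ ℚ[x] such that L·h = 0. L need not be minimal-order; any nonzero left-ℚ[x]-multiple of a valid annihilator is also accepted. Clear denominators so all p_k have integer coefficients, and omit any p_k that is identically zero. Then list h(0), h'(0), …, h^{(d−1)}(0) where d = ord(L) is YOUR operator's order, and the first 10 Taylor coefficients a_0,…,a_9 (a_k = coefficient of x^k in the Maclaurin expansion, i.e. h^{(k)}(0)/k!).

f: a_k = 2, 2, 8, 14, 38, 80, 194, 434, 1016, 2318, …
g: a_k = 3, 12, 24, 32, 32, 128/5, 256/15, 1024/105, 512/105, 2048/945, …
h₀=f·g: eliminate ⇒ L₀, order ≤ 1·1.
L = (5 + 2·x - 12·x^2) + (-1 + x + 3·x^2)·Dx  (order 1).
h: a_k = 6, 30, 96, 250, 602, 7016/5, 9730/3, 784606/105, 361456/21, 37453978/945, …
ICs: h(0) = 6.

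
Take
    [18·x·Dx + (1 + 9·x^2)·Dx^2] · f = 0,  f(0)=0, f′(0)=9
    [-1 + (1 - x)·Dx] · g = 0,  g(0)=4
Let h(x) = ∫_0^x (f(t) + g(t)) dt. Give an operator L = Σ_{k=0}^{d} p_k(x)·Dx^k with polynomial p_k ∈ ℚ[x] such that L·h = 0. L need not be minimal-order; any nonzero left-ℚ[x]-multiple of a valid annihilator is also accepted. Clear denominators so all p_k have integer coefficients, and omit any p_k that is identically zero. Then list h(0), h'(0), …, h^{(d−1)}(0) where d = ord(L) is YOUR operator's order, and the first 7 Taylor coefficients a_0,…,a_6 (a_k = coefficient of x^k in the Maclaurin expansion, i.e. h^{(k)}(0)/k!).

f: a_k = 0, 9, 0, -27, 0, 729/5, 0, …
g: a_k = 4, 4, 4, 4, 4, 4, 4, …
h₀=f+g: left-lcm gives L₀, ord ≤ 3.
h=∫₀ˣh₀: take L = L₀·Dx.
L = (18 - 72·x - 486·x^2)·Dx^2 + (-12 + 18·x + 180·x^2 - 486·x^3)·Dx^3 + (1 + 8·x + 72·x^3 - 81·x^4)·Dx^4  (order 4).
h: a_k = 0, 4, 13/2, 4/3, -23/4, 4/5, 749/30, …
ICs: h(0) = 0, h′(0) = 4, h′′(0) = 13, h′′′(0) = 8.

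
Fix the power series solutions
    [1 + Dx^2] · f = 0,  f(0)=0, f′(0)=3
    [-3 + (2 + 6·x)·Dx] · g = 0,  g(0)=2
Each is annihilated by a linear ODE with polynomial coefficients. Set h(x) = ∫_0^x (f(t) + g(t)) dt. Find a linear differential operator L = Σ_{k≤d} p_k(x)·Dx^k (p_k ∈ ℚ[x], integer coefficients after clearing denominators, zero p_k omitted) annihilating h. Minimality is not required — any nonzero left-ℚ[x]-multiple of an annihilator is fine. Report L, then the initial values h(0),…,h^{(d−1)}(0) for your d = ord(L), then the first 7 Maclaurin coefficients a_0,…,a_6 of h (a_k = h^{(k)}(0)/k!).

f: a_k = 0, 3, 0, -1/2, 0, 1/40, 0, …
g: a_k = 2, 3, -9/4, 27/8, -405/64, 1701/128, -15309/512, …
Weyl lclm of L_f,L_g ⇒ L₀ (ord ≤ 3).
∫: right-multiply L₀ by Dx.
L = (-93 - 72·x - 108·x^2)·Dx + (-10 + 18·x + 216·x^2 + 216·x^3)·Dx^2 + (-93 - 72·x - 108·x^2)·Dx^3 + (-10 + 18·x + 216·x^2 + 216·x^3)·Dx^4  (order 4).
h: a_k = 0, 2, 3, -3/4, 23/32, -81/64, 8521/3840, …
ICs: h(0) = 0, h′(0) = 2, h′′(0) = 6, h′′′(0) = -9/2.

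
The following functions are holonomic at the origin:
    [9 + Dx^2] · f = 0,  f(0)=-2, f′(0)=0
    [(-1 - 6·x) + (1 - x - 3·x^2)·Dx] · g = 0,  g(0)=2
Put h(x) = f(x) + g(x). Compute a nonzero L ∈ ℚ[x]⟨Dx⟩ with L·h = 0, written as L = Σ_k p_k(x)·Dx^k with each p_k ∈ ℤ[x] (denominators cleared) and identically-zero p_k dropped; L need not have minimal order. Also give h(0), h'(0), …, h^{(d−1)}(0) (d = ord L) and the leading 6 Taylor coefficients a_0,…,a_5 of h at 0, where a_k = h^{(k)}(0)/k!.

f: a_k = -2, 0, 9, 0, -27/4, 0, …
g: a_k = 2, 2, 8, 14, 38, 80, …
Weyl lclm of L_f,L_g ⇒ L₀ (ord ≤ 3).
L = (-459 - 2916·x - 1539·x^2 - 3888·x^3 - 3645·x^4 - 4374·x^5) + (153 - 153·x - 378·x^2 + 405·x^3 - 2187·x^5 - 2187·x^6)·Dx + (-51 - 324·x - 171·x^2 - 432·x^3 - 405·x^4 - 486·x^5)·Dx^2 + (17 - 17·x - 42·x^2 + 45·x^3 - 243·x^5 - 243·x^6)·Dx^3  (order 3).
h: a_k = 0, 2, 17, 14, 125/4, 80, …
ICs: h(0) = 0, h′(0) = 2, h′′(0) = 34.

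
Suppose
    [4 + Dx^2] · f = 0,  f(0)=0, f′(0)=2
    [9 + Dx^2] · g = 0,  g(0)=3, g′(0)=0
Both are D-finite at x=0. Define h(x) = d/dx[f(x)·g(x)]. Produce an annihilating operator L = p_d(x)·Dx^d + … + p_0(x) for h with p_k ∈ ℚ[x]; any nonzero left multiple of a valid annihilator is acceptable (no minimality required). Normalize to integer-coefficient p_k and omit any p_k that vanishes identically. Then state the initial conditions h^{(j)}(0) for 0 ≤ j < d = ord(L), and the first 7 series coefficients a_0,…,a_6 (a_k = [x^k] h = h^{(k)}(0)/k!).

f: a_k = 0, 2, 0, -4/3, 0, 4/15, 0, …
g: a_k = 3, 0, -27/2, 0, 81/8, 0, -243/80, …
L₀ := L_f ⊗_s L_g (sym. prod.), ord ≤ 4.
h₀' ⇒ L via d/dx closure of L₀.
L = 25 + 26·Dx^2 + Dx^4  (order 4).
h: a_k = 6, 0, -93, 0, 781/4, 0, -19531/120, …
ICs: h(0) = 6, h′(0) = 0, h′′(0) = -186, h′′′(0) = 0.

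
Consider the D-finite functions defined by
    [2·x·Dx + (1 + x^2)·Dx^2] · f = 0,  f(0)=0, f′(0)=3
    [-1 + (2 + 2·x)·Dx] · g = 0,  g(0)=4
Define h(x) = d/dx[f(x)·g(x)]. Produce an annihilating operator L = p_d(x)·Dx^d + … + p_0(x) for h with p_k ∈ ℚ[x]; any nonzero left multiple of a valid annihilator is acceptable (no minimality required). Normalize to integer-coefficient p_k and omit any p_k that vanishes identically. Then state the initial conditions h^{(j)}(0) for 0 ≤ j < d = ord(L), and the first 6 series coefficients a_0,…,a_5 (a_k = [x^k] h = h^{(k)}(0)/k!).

L = (5 + 40·x + 2·x^2 - 24·x^3 - 3·x^4) + (28 + 84·x + 72·x^2 - 56·x^3 - 84·x^4 - 12·x^5)·Dx + (12 + 8·x - 12·x^2 - 16·x^3 - 28·x^4 - 24·x^5 - 4·x^6)·Dx^2  (order 2).
h: a_k = 12, 12, -33/2, -5, 389/32, 1227/160, …
ICs: h(0) = 12, h′(0) = 12.

f: a_k = 0, 3, 0, -1, 0, 3/5, …
g: a_k = 4, 2, -1/2, 1/4, -5/32, 7/64, …
Product ⇒ symmetric product L₀, ord ≤ 2.
Differentiate: ansatz ord ≤ ord L₀ ⇒ L.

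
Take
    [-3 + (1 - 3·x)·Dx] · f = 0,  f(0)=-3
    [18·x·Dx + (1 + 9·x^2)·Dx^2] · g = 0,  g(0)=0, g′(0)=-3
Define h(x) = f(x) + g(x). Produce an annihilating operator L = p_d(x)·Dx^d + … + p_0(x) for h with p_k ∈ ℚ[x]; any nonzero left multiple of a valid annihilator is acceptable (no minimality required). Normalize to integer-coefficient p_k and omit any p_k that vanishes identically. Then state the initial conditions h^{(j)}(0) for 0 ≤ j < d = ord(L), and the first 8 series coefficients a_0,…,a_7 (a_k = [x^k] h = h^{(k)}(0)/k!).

f: a_k = -3, -9, -27, -81, -243, -729, -2187, -6561, …
g: a_k = 0, -3, 0, 9, 0, -243/5, 0, 2187/7, …
h₀=f+g: left-lcm gives L₀, ord ≤ 3.
L = (-18 + 216·x + 486·x^2)·Dx + (12 - 18·x + 108·x^2 + 486·x^3)·Dx^2 + (-1 + 81·x^4)·Dx^3  (order 3).
h: a_k = -3, -12, -27, -72, -243, -3888/5, -2187, -43740/7, …
ICs: h(0) = -3, h′(0) = -12, h′′(0) = -54.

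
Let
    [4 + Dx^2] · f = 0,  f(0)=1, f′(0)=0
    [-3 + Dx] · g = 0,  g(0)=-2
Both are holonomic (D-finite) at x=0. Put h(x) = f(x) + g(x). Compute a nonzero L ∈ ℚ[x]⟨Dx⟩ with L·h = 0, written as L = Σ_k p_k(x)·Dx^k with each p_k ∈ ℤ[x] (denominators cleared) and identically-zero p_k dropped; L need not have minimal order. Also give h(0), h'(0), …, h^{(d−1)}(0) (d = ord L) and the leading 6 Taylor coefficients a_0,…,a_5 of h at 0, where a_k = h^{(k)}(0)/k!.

f: a_k = 1, 0, -2, 0, 2/3, 0, …
g: a_k = -2, -6, -9, -9, -27/4, -81/20, …
Sum ⇒ L₀ = lclm(L_f,L_g) in ℚ(x)⟨Dx⟩.
L = -12 + 4·Dx - 3·Dx^2 + Dx^3  (order 3).
h: a_k = -1, -6, -11, -9, -73/12, -81/20, …
ICs: h(0) = -1, h′(0) = -6, h′′(0) = -22.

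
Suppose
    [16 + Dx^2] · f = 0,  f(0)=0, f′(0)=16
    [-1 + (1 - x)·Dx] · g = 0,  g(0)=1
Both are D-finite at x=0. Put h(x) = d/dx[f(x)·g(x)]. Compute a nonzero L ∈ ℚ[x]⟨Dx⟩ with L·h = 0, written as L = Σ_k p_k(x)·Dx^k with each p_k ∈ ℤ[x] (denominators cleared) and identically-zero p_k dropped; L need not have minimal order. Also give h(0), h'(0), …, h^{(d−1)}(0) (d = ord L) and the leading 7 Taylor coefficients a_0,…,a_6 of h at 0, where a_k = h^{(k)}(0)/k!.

f: a_k = 0, 16, 0, -128/3, 0, 512/15, 0, …
g: a_k = 1, 1, 1, 1, 1, 1, 1, …
Product ⇒ symmetric product L₀, ord ≤ 2.
Differentiate: ansatz ord ≤ ord L₀ ⇒ L.
L = (14 - 32·x + 16·x^2) + (-2 + 2·x)·Dx + (1 - 2·x + x^2)·Dx^2  (order 2).
h: a_k = 16, 32, -80, -320/3, 112/3, 224/5, -1744/45, …
ICs: h(0) = 16, h′(0) = 32.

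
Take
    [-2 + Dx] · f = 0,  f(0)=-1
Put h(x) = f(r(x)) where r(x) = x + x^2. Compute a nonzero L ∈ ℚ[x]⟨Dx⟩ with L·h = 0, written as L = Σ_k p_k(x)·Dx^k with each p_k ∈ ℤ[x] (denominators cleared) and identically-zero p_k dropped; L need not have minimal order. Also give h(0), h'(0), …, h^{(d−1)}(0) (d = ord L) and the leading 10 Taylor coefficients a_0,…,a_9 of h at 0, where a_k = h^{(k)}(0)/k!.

f: a_k = -1, -2, -2, -4/3, -2/3, -4/15, -4/45, -8/315, -2/315, -4/2835, …
L₀ from L_f via x↦r, Dx↦r'^{-1}Dx.
L = (-2 - 4·x) + Dx  (order 1).
h: a_k = -1, -2, -4, -16/3, -20/3, -104/15, -304/45, -1856/315, -1528/315, -2096/567, …
ICs: h(0) = -1.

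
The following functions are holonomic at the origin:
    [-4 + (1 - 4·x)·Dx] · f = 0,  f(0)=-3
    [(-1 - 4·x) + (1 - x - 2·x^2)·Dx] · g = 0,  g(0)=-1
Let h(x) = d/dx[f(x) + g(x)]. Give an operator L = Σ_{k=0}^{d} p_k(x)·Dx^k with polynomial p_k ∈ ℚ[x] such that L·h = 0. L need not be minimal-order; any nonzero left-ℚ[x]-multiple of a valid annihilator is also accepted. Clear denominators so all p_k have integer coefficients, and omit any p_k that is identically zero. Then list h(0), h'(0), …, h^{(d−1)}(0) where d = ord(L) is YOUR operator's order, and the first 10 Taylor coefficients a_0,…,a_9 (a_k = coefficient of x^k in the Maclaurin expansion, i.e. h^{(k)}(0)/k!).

f: a_k = -3, -12, -48, -192, -768, -3072, -12288, -49152, -196608, -786432, …
g: a_k = -1, -1, -3, -5, -11, -21, -43, -85, -171, -341, …
Weyl lclm of L_f,L_g ⇒ L₀ (ord ≤ 2).
Differentiate: ansatz ord ≤ ord L₀ ⇒ L.
L = (168 + 192·x + 1728·x^2 - 768·x^3 + 768·x^4) + (-33 - 144·x + 264·x^2 + 1056·x^3 - 576·x^4 + 768·x^5)·Dx + (1 + 13·x - 100·x^2 + 120·x^3 + 40·x^4 - 64·x^5 + 128·x^6)·Dx^2  (order 2).
h: a_k = -13, -102, -591, -3116, -15465, -73986, -344659, -1574232, -7080957, -31464110, …
ICs: h(0) = -13, h′(0) = -102.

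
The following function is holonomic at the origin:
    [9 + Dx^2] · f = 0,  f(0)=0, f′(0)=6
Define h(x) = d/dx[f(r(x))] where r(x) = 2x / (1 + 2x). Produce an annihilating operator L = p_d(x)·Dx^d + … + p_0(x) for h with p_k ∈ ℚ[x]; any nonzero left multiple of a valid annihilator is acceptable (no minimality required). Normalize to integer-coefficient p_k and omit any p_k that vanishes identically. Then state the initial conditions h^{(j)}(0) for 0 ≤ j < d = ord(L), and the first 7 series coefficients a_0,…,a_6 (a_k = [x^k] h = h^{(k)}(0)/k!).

L = (60 + 96·x + 96·x^2) + (12 + 72·x + 144·x^2 + 96·x^3)·Dx + (1 + 8·x + 24·x^2 + 32·x^3 + 16·x^4)·Dx^2  (order 2).
h: a_k = 12, -48, -72, 1344, -7032, 24480, -309648/5, …
ICs: h(0) = 12, h′(0) = -48.

f: a_k = 0, 6, 0, -9, 0, 81/20, 0, …
f∘r: x↦r, Dx↦Dx/r' in L_f ⇒ L₀.
Differentiate: ansatz ord ≤ ord L₀ ⇒ L.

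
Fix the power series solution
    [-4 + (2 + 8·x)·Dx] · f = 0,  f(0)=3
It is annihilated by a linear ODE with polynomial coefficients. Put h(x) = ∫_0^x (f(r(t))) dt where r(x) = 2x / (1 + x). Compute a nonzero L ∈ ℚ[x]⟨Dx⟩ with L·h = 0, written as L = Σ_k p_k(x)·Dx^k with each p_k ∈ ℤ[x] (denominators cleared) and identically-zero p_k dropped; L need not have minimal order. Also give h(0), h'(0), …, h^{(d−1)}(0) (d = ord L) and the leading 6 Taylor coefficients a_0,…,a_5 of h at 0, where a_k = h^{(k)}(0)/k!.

f: a_k = 3, 6, -6, 12, -30, 84, …
L₀ from L_f via x↦r, Dx↦r'^{-1}Dx.
h=∫₀ˣh₀: take L = L₀·Dx.
L = -4·Dx + (1 + 10·x + 9·x^2)·Dx^2  (order 2).
h: a_k = 0, 3, 6, -12, 39, -852/5, …
ICs: h(0) = 0, h′(0) = 3.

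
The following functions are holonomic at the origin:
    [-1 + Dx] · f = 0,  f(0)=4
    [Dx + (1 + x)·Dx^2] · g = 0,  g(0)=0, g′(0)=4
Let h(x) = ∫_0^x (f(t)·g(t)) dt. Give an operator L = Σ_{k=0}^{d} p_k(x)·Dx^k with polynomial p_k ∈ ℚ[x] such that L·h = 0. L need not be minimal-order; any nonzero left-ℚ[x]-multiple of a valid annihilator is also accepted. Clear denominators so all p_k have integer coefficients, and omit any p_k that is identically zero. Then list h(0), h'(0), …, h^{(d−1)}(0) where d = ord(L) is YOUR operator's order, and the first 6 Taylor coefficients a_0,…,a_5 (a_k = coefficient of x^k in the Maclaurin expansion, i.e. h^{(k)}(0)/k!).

f: a_k = 4, 4, 2, 2/3, 1/6, 1/30, …
g: a_k = 0, 4, -2, 4/3, -1, 4/5, …
L₀ := L_f ⊗_s L_g (sym. prod.), ord ≤ 2.
∫: right-multiply L₀ by Dx.
L = x·Dx + (-1 - 2·x)·Dx^2 + (1 + x)·Dx^3  (order 3).
h: a_k = 0, 0, 8, 8/3, 4/3, 0, …
ICs: h(0) = 0, h′(0) = 0, h′′(0) = 16.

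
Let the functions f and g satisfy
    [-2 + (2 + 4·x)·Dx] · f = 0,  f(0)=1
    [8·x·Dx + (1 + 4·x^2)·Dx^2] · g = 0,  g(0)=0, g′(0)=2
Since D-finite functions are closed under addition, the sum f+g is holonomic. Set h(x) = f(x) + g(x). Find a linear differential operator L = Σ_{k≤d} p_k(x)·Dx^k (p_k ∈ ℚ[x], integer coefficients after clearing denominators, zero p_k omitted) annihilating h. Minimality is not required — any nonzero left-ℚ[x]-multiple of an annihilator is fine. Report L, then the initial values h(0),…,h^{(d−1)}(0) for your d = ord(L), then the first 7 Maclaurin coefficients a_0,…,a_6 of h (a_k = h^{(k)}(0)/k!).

f: a_k = 1, 1, -1/2, 1/2, -5/8, 7/8, -21/16, …
g: a_k = 0, 2, 0, -8/3, 0, 32/5, 0, …
f+g: L₀ = lclm(L_f,L_g), ord ≤ 1+2.
L = (-8 - 40·x + 96·x^2 + 96·x^3)·Dx + (-11 - 32·x + 40·x^2 + 384·x^3 + 336·x^4)·Dx^2 + (-1 + 6·x + 24·x^2 + 48·x^3 + 112·x^4 + 96·x^5)·Dx^3  (order 3).
h: a_k = 1, 3, -1/2, -13/6, -5/8, 291/40, -21/16, …
ICs: h(0) = 1, h′(0) = 3, h′′(0) = -1.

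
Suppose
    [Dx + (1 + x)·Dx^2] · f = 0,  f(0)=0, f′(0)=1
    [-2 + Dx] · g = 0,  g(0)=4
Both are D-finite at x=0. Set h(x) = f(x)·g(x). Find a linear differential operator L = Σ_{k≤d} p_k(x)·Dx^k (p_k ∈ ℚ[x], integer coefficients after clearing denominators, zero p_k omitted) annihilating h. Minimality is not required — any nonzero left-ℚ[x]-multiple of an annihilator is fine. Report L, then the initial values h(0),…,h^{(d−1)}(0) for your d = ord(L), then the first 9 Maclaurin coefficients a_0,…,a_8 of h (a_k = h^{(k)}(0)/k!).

f: a_k = 0, 1, -1/2, 1/3, -1/4, 1/5, -1/6, 1/7, -1/8, …
g: a_k = 4, 8, 8, 16/3, 8/3, 16/15, 16/45, 32/315, 8/315, …
h₀=f·g: eliminate ⇒ L₀, order ≤ 2·1.
L = (2 + 4·x) + (-3 - 4·x)·Dx + (1 + x)·Dx^2  (order 2).
h: a_k = 0, 4, 6, 16/3, 3, 22/15, 4/9, 68/315, -1/90, …
ICs: h(0) = 0, h′(0) = 4.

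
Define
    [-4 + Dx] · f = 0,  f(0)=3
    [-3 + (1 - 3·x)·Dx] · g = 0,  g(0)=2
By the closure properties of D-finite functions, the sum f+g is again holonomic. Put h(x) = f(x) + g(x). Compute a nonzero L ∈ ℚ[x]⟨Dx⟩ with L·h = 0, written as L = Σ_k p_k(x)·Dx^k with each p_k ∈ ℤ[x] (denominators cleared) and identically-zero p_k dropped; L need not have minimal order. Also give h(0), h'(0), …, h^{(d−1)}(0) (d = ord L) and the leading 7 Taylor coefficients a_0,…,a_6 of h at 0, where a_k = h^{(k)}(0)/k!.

L = (24 + 144·x) + (-2 - 96·x + 144·x^2)·Dx + (-1 + 15·x - 36·x^2)·Dx^2  (order 2).
h: a_k = 5, 18, 42, 86, 194, 2558/5, 22126/15, …
ICs: h(0) = 5, h′(0) = 18.

f: a_k = 3, 12, 24, 32, 32, 128/5, 256/15, …
g: a_k = 2, 6, 18, 54, 162, 486, 1458, …
L₀ := lclm(L_f,L_g); ord L₀ ≤ 1+1.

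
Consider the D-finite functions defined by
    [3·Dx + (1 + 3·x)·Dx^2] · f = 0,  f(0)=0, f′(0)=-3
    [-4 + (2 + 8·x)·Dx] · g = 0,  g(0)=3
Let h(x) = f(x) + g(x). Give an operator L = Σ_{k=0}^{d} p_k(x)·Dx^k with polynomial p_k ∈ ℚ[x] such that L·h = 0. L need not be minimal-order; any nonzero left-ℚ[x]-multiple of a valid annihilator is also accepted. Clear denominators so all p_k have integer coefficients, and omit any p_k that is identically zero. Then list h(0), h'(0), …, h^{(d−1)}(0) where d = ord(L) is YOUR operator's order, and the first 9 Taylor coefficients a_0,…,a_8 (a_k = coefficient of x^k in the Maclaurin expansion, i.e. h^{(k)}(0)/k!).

L = 36·x·Dx + (6 + 72·x + 180·x^2)·Dx^2 + (1 + 13·x + 54·x^2 + 72·x^3)·Dx^3  (order 3).
h: a_k = 3, 3, -3/2, 3, -39/4, 177/5, -261/2, 3357/7, -14031/8, …
ICs: h(0) = 3, h′(0) = 3, h′′(0) = -3.

f: a_k = 0, -3, 9/2, -9, 81/4, -243/5, 243/2, -2187/7, 6561/8, …
g: a_k = 3, 6, -6, 12, -30, 84, -252, 792, -2574, …
Weyl lclm of L_f,L_g ⇒ L₀ (ord ≤ 3).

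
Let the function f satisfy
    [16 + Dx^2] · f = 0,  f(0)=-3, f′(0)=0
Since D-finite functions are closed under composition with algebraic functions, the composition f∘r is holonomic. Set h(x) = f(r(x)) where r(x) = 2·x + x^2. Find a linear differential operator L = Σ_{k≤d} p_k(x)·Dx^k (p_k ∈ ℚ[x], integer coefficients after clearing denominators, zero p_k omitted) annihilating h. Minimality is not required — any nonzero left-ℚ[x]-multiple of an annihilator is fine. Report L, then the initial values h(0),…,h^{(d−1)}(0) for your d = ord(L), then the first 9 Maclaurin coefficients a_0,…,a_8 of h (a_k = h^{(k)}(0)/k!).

f: a_k = -3, 0, 24, 0, -32, 0, 256/15, 0, -512/105, …
Substitute x→r, Dx→(1/r')Dx; clear ⇒ L₀.
L = (64 + 192·x + 192·x^2 + 64·x^3) - Dx + (1 + x)·Dx^2  (order 2).
h: a_k = -3, 0, 96, 96, -488, -1024, 4864/15, 15104/5, 295648/105, …
ICs: h(0) = -3, h′(0) = 0.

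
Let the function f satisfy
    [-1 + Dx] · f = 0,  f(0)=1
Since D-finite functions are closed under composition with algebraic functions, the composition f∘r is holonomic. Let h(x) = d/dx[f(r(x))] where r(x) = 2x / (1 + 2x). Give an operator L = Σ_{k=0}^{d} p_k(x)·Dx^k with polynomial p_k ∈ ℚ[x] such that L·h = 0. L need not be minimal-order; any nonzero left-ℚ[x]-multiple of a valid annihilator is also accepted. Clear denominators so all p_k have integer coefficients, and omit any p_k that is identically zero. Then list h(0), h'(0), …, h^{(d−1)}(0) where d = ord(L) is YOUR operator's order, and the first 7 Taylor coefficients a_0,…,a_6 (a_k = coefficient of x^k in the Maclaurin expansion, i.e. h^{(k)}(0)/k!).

f: a_k = 1, 1, 1/2, 1/6, 1/24, 1/120, 1/720, …
Change of var in L_f (x↦r) gives L₀.
h₀' ⇒ L via d/dx closure of L₀.
L = (-2 - 8·x) + (-1 - 4·x - 4·x^2)·Dx  (order 1).
h: a_k = 2, -4, 4, 8/3, -76/3, 1208/15, -8728/45, …
ICs: h(0) = 2.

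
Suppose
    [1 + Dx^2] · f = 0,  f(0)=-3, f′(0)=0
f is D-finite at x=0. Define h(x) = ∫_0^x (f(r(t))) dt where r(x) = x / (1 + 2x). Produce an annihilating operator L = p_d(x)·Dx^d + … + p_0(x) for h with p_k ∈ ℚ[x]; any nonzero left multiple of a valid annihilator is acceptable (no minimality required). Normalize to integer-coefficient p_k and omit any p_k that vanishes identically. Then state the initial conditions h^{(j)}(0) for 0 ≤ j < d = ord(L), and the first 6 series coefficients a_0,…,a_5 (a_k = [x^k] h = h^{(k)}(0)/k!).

f: a_k = -3, 0, 3/2, 0, -1/8, 0, …
L₀ from L_f via x↦r, Dx↦r'^{-1}Dx.
Integrate: L := L₀·Dx.
L = Dx + (4 + 24·x + 48·x^2 + 32·x^3)·Dx^2 + (1 + 8·x + 24·x^2 + 32·x^3 + 16·x^4)·Dx^3  (order 3).
h: a_k = 0, -3, 0, 1/2, -3/2, 143/40, …
ICs: h(0) = 0, h′(0) = -3, h′′(0) = 0.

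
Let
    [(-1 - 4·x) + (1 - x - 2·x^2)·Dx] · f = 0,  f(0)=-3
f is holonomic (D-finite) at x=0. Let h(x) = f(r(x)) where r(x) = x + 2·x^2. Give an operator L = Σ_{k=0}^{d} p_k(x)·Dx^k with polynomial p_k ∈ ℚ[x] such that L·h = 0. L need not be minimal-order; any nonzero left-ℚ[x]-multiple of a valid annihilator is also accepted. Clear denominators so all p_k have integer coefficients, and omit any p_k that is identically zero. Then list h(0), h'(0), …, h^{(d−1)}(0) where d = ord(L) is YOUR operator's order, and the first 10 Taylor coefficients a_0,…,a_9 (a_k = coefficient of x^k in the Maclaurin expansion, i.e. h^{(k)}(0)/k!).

L = (1 + 8·x + 24·x^2 + 32·x^3) + (-1 + x + 4·x^2 + 8·x^3 + 8·x^4)·Dx  (order 1).
h: a_k = -3, -3, -15, -51, -159, -507, -1671, -5379, -17391, -56331, …
ICs: h(0) = -3.

f: a_k = -3, -3, -9, -15, -33, -63, -129, -255, -513, -1023, …
L₀ from L_f via x↦r, Dx↦r'^{-1}Dx.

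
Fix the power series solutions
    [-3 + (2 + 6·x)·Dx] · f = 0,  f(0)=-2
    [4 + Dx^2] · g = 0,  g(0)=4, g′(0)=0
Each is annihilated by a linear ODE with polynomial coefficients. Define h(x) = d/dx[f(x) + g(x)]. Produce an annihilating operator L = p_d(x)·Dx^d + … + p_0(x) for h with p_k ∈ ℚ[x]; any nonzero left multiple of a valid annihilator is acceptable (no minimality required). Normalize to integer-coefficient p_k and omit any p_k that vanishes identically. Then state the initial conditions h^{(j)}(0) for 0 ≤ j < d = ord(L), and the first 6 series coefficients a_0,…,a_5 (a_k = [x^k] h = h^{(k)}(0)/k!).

L = (-1812 - 1152·x - 1728·x^2) + (-344 - 1800·x - 3456·x^2 - 3456·x^3)·Dx + (-453 - 288·x - 432·x^2)·Dx^2 + (-86 - 450·x - 864·x^2 - 864·x^3)·Dx^3  (order 3).
h: a_k = -3, -23/2, -81/8, 1727/48, -8505/128, 680713/3840, …
ICs: h(0) = -3, h′(0) = -23/2, h′′(0) = -81/4.

f: a_k = -2, -3, 9/4, -27/8, 405/64, -1701/128, …
g: a_k = 4, 0, -8, 0, 8/3, 0, …
h₀=f+g: left-lcm gives L₀, ord ≤ 3.
Derive L from L₀ (diff closure).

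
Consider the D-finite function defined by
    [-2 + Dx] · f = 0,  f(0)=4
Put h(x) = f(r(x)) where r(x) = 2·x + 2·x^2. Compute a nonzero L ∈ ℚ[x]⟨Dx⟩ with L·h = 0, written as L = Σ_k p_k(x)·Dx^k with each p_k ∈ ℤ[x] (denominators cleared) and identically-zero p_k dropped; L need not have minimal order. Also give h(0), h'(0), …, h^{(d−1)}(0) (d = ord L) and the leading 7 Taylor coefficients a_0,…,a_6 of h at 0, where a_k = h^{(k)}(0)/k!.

f: a_k = 4, 8, 8, 16/3, 8/3, 16/15, 16/45, …
f∘r: x↦r, Dx↦Dx/r' in L_f ⇒ L₀.
L = (-4 - 8·x) + Dx  (order 1).
h: a_k = 4, 16, 48, 320/3, 608/3, 1664/5, 22144/45, …
ICs: h(0) = 4.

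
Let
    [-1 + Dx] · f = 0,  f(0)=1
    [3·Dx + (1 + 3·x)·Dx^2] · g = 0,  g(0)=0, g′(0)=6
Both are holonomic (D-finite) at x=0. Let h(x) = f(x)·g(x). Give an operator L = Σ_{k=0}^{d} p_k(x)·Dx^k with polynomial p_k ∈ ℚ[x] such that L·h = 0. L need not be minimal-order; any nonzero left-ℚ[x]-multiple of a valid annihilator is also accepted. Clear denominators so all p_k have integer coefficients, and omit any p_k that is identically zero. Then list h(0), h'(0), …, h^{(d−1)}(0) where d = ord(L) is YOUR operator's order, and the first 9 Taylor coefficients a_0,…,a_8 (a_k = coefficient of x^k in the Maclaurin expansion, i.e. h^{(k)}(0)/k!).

f: a_k = 1, 1, 1/2, 1/6, 1/24, 1/120, 1/720, 1/5040, 1/40320, …
g: a_k = 0, 6, -9, 18, -81/2, 486/5, -243, 4374/7, -6561/4, …
L₀ := L_f ⊗_s L_g (sym. prod.), ord ≤ 2.
L = (-2 + 3·x) + (1 - 6·x)·Dx + (1 + 3·x)·Dx^2  (order 2).
h: a_k = 0, 6, -3, 12, -26, 1289/20, -1307/8, 44561/105, -134669/120, …
ICs: h(0) = 0, h′(0) = 6.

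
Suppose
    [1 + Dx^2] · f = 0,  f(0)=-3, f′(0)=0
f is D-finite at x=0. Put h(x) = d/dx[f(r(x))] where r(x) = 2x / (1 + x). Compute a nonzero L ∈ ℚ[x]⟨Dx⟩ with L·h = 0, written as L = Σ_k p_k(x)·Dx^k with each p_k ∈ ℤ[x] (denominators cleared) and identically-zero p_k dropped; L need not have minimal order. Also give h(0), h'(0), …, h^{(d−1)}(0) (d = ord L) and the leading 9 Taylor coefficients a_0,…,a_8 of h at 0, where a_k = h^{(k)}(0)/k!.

f: a_k = -3, 0, 3/2, 0, -1/8, 0, 1/240, 0, -1/13440, …
Change of var in L_f (x↦r) gives L₀.
h=h₀': d/dx-closure on L₀ ⇒ L.
L = (10 + 12·x + 6·x^2) + (6 + 18·x + 18·x^2 + 6·x^3)·Dx + (1 + 4·x + 6·x^2 + 4·x^3 + x^4)·Dx^2  (order 2).
h: a_k = 0, 12, -36, 64, -80, 308/5, 84/5, -18832/105, 15504/35, …
ICs: h(0) = 0, h′(0) = 12.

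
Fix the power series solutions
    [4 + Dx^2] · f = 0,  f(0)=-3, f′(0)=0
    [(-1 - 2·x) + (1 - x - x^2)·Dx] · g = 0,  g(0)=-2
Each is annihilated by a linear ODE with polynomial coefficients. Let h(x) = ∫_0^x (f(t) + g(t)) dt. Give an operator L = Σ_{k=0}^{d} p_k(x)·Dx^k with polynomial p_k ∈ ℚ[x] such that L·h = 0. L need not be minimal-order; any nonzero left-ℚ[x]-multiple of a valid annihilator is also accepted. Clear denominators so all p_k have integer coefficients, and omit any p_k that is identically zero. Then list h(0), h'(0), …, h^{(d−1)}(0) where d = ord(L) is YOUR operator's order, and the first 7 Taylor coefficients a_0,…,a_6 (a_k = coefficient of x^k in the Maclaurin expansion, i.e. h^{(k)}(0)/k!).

L = (-44 - 96·x - 32·x^2 - 48·x^3 - 40·x^4 - 16·x^5)·Dx + (16 - 20·x - 8·x^2 + 16·x^3 - 12·x^4 - 24·x^5 - 8·x^6)·Dx^2 + (-11 - 24·x - 8·x^2 - 12·x^3 - 10·x^4 - 4·x^5)·Dx^3 + (4 - 5·x - 2·x^2 + 4·x^3 - 3·x^4 - 6·x^5 - 2·x^6)·Dx^4  (order 4).
h: a_k = 0, -5, -1, 2/3, -3/2, -12/5, -8/3, …
ICs: h(0) = 0, h′(0) = -5, h′′(0) = -2, h′′′(0) = 4.

f: a_k = -3, 0, 6, 0, -2, 0, 4/15, …
g: a_k = -2, -2, -4, -6, -10, -16, -26, …
Sum ⇒ L₀ = lclm(L_f,L_g) in ℚ(x)⟨Dx⟩.
h=∫h₀ ⇒ L = L₀·Dx.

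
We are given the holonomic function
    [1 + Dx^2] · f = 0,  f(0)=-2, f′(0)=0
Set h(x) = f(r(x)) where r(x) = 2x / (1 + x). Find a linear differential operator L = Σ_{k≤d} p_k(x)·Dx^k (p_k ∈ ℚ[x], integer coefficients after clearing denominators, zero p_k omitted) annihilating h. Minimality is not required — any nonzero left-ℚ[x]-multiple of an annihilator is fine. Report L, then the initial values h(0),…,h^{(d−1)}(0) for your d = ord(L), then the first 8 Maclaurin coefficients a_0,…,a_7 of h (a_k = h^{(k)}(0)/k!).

L = 4 + (2 + 6·x + 6·x^2 + 2·x^3)·Dx + (1 + 4·x + 6·x^2 + 4·x^3 + x^4)·Dx^2  (order 2).
h: a_k = -2, 0, 4, -8, 32/3, -32/3, 308/45, 8/5, …
ICs: h(0) = -2, h′(0) = 0.

f: a_k = -2, 0, 1, 0, -1/12, 0, 1/360, 0, …
Change of var in L_f (x↦r) gives L₀.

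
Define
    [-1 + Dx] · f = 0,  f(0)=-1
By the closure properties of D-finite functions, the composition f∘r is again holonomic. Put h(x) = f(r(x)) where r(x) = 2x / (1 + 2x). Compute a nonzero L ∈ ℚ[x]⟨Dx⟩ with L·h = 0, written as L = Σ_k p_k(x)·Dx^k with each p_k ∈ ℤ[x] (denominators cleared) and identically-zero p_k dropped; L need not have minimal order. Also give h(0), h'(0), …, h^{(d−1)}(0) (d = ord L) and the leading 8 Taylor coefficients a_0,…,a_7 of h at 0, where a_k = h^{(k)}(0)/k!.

L = -2 + (1 + 4·x + 4·x^2)·Dx  (order 1).
h: a_k = -1, -2, 2, -4/3, -2/3, 76/15, -604/45, 8728/315, …
ICs: h(0) = -1.

f: a_k = -1, -1, -1/2, -1/6, -1/24, -1/120, -1/720, -1/5040, …
Change of var in L_f (x↦r) gives L₀.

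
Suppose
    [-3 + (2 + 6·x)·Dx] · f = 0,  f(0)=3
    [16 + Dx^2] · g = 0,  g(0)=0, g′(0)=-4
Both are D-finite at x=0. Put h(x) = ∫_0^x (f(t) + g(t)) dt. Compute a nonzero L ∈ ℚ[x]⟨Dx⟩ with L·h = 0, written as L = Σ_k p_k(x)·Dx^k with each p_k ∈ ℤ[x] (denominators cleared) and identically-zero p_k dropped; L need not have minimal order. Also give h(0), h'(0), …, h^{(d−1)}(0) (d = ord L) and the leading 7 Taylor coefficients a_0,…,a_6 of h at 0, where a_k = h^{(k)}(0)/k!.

f: a_k = 3, 9/2, -27/8, 81/16, -1215/128, 5103/256, -45927/1024, …
g: a_k = 0, -4, 0, 32/3, 0, -128/15, 0, …
L₀ := lclm(L_f,L_g); ord L₀ ≤ 1+2.
h=∫h₀ ⇒ L = L₀·Dx.
L = (-4368 - 18432·x - 27648·x^2)·Dx + (1760 + 17568·x + 55296·x^2 + 55296·x^3)·Dx^2 + (-273 - 1152·x - 1728·x^2)·Dx^3 + (110 + 1098·x + 3456·x^2 + 3456·x^3)·Dx^4  (order 4).
h: a_k = 0, 3, 1/4, -9/8, 755/192, -243/128, 43777/23040, …
ICs: h(0) = 0, h′(0) = 3, h′′(0) = 1/2, h′′′(0) = -27/4.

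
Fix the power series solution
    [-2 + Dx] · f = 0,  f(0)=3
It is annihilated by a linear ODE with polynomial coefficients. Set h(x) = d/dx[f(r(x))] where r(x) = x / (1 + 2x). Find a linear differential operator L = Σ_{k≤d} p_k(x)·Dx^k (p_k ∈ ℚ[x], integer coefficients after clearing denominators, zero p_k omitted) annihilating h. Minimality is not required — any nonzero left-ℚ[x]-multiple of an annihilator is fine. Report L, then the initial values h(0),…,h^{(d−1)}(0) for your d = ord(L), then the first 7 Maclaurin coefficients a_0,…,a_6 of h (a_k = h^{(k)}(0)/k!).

f: a_k = 3, 6, 6, 4, 2, 4/5, 4/15, …
f∘r: x↦r, Dx↦Dx/r' in L_f ⇒ L₀.
h=h₀': d/dx-closure on L₀ ⇒ L.
L = (-2 - 8·x) + (-1 - 4·x - 4·x^2)·Dx  (order 1).
h: a_k = 6, -12, 12, 8, -76, 1208/5, -8728/15, …
ICs: h(0) = 6.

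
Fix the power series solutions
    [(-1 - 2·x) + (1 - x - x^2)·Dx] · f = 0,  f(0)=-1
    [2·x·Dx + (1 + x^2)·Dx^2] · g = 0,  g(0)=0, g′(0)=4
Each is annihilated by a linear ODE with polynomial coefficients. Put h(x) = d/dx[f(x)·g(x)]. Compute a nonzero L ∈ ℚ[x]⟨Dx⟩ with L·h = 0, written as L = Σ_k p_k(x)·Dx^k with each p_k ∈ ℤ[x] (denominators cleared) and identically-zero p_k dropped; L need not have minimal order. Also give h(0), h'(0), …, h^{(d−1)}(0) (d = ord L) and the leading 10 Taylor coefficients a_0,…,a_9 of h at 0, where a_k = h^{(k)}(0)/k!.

L = (2 + 30·x^2 + 24·x^3 + 36·x^4) + (4 + 10·x + 12·x^2 + 22·x^3 + 24·x^4 + 24·x^5)·Dx + (-1 - 2·x^2 + 4·x^3 + 2·x^4 + 4·x^5 + 3·x^6)·Dx^2  (order 2).
h: a_k = -4, -8, -20, -128/3, -272/3, -864/5, -4868/15, -63136/105, -7684/7, -124192/63, …
ICs: h(0) = -4, h′(0) = -8.

f: a_k = -1, -1, -2, -3, -5, -8, -13, -21, -34, -55, …
g: a_k = 0, 4, 0, -4/3, 0, 4/5, 0, -4/7, 0, 4/9, …
Product ⇒ symmetric product L₀, ord ≤ 2.
h=h₀': d/dx-closure on L₀ ⇒ L.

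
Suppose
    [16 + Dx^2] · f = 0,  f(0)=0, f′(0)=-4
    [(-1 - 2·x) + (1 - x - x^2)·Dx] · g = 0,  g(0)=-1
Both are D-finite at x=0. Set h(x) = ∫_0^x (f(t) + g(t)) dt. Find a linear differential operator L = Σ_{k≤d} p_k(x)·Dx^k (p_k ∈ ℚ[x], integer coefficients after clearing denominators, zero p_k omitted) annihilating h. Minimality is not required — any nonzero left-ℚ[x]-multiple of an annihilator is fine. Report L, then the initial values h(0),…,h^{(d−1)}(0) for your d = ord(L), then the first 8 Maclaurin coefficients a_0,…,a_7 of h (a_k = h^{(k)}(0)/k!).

L = (-272 - 384·x + 352·x^2 - 192·x^3 - 640·x^4 - 256·x^5)·Dx + (160 - 368·x - 32·x^2 + 544·x^3 - 48·x^4 - 384·x^5 - 128·x^6)·Dx^2 + (-17 - 24·x + 22·x^2 - 12·x^3 - 40·x^4 - 16·x^5)·Dx^3 + (10 - 23·x - 2·x^2 + 34·x^3 - 3·x^4 - 24·x^5 - 8·x^6)·Dx^4  (order 4).
h: a_k = 0, -1, -5/2, -2/3, 23/12, -1, -124/45, -13/7, …
ICs: h(0) = 0, h′(0) = -1, h′′(0) = -5, h′′′(0) = -4.

f: a_k = 0, -4, 0, 32/3, 0, -128/15, 0, 1024/315, …
g: a_k = -1, -1, -2, -3, -5, -8, -13, -21, …
Weyl lclm of L_f,L_g ⇒ L₀ (ord ≤ 3).
∫: right-multiply L₀ by Dx.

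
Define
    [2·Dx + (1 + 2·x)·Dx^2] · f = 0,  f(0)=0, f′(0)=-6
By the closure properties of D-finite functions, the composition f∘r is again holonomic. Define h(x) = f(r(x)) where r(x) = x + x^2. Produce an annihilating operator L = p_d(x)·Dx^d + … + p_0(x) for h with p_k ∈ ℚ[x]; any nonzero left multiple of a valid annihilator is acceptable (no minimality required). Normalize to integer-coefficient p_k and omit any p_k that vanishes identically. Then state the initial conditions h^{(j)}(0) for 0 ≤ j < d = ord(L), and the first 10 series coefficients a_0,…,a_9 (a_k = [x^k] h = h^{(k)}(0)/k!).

L = (4·x + 4·x^2)·Dx + (1 + 4·x + 6·x^2 + 4·x^3)·Dx^2  (order 2).
h: a_k = 0, -6, 0, 4, -6, 24/5, 0, -48/7, 12, -32/3, …
ICs: h(0) = 0, h′(0) = -6.

f: a_k = 0, -6, 6, -8, 12, -96/5, 32, -384/7, 96, -512/3, …
h₀=f(r): pull back L_f along r ⇒ L₀.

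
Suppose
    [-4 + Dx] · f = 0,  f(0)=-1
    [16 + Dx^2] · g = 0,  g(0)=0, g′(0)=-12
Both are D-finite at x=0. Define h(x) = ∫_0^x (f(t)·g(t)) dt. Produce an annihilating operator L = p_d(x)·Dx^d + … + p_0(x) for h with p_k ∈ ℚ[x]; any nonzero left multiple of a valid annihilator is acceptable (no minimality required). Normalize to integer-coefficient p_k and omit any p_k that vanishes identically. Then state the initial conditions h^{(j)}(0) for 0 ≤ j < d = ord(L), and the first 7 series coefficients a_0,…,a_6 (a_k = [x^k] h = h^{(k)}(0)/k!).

f: a_k = -1, -4, -8, -32/3, -32/3, -128/15, -256/45, …
g: a_k = 0, -12, 0, 32, 0, -128/5, 0, …
L₀ := L_f ⊗_s L_g (sym. prod.), ord ≤ 2.
Integrate: L := L₀·Dx.
L = 32·Dx - 8·Dx^2 + Dx^3  (order 3).
h: a_k = 0, 0, 6, 16, 16, 0, -256/15, …
ICs: h(0) = 0, h′(0) = 0, h′′(0) = 12.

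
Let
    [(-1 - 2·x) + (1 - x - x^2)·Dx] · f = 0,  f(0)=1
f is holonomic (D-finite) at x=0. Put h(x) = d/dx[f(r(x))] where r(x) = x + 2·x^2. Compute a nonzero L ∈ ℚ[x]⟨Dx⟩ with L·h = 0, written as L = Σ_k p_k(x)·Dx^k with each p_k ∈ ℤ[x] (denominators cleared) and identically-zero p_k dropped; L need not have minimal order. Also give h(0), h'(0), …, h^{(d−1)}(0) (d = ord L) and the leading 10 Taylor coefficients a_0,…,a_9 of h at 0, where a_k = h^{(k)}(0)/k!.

f: a_k = 1, 1, 2, 3, 5, 8, 13, 21, 34, 55, …
L₀ from L_f via x↦r, Dx↦r'^{-1}Dx.
h₀' ⇒ L via d/dx closure of L₀.
L = (8 + 42·x + 126·x^2 + 208·x^3 + 408·x^4 + 480·x^5 + 320·x^6) + (-1 - 5·x - 3·x^2 + 18·x^3 + 80·x^4 + 120·x^5 + 112·x^6 + 64·x^7)·Dx  (order 1).
h: a_k = 1, 8, 33, 124, 420, 1422, 4599, 14624, 45747, 141430, …
ICs: h(0) = 1.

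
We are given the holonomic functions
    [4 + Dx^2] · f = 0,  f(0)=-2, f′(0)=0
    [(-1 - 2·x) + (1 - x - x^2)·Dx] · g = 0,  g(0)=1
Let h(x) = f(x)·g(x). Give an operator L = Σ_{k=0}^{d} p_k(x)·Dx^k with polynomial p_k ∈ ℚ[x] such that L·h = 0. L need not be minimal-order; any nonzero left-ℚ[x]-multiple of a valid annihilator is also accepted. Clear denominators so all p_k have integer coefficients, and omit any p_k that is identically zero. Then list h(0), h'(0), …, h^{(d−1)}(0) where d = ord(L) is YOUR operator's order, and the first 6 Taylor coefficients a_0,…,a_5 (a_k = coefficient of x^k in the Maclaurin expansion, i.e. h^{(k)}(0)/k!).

L = (-2 + 4·x + 4·x^2) + (2 + 4·x)·Dx + (-1 + x + x^2)·Dx^2  (order 2).
h: a_k = -2, -2, 0, -2, -10/3, -16/3, …
ICs: h(0) = -2, h′(0) = -2.

f: a_k = -2, 0, 4, 0, -4/3, 0, …
g: a_k = 1, 1, 2, 3, 5, 8, …
L₀ := L_f ⊗_s L_g (sym. prod.), ord ≤ 2.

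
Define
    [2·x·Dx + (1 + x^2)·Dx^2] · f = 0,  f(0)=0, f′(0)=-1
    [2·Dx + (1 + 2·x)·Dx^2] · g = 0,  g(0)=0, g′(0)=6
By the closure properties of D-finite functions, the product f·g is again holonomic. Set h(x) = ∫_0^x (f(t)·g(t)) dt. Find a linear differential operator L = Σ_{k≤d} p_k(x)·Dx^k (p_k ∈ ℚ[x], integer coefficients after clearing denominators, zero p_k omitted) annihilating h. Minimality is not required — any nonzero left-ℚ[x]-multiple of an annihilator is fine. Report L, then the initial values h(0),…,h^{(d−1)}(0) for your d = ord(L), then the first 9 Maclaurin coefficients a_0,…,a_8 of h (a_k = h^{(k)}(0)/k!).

f: a_k = 0, -1, 0, 1/3, 0, -1/5, 0, 1/7, 0, …
g: a_k = 0, 6, -6, 8, -12, 96/5, -32, 384/7, -96, …
L₀ := L_f ⊗_s L_g (sym. prod.), ord ≤ 4.
h=∫h₀ ⇒ L = L₀·Dx.
L = (24 + 80·x + 88·x^2 + 240·x^3 + 240·x^4 + 208·x^5 + 16·x^7)·Dx^2 + (12 + 80·x + 332·x^2 + 608·x^3 + 880·x^4 + 744·x^5 + 560·x^6 + 24·x^7 + 56·x^8)·Dx^3 + (12 + 52·x + 168·x^2 + 372·x^3 + 516·x^4 + 564·x^5 + 384·x^6 + 276·x^7 + 24·x^8 + 32·x^9)·Dx^4 + (2 + 12·x + 34·x^2 + 64·x^3 + 87·x^4 + 96·x^5 + 84·x^6 + 48·x^7 + 33·x^8 + 4·x^9 + 4·x^10)·Dx^5  (order 5).
h: a_k = 0, 0, 0, -2, 3/2, -6/5, 5/3, -38/15, 73/20, …
ICs: h(0) = 0, h′(0) = 0, h′′(0) = 0, h′′′(0) = -12, h′′′′(0) = 36.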